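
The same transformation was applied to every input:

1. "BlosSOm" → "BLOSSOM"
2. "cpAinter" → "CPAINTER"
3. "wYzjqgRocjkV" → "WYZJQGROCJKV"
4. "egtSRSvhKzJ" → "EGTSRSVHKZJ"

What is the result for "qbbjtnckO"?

QBBJTNCKO

The pattern: convert every letter to uppercase.
For "qbbjtnckO" the result is "QBBJTNCKO".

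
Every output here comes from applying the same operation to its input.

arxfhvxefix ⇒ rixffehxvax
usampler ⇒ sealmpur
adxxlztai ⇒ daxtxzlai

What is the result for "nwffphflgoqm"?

The rule is to take characters alternately from the front and the back (1st, last, 2nd, 2nd-last, ...), then move the first 2 characters to the end (rotate left by 2).
"nwffphflgoqm" → "nmwqfofgplhf" → "wqfofgplhfnm".

wqfofgplhfnm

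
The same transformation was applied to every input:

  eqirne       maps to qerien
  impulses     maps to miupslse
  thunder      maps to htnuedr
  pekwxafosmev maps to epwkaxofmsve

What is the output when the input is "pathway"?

aphtawy

The transformation: swap each adjacent pair of characters (1↔2, 3↔4, ...).
"pathway" → "aphtawy".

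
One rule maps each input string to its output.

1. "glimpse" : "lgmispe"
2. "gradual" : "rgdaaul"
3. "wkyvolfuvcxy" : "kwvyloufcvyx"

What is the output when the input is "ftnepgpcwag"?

Rule — swap each adjacent pair of characters (1↔2, 3↔4, ...).
For "ftnepgpcwag" the result is "tfengpcpawg".

tfengpcpawg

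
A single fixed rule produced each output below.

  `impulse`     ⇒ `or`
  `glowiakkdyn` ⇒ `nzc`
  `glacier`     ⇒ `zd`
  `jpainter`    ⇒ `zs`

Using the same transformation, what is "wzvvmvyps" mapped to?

uur

The pattern: keep one character in every 3, starting at position 3 (positions 3rd, 6th, 9th, ...), then shift every letter 1 place backward in the alphabet (wrapping around).
For "wzvvmvyps", step one produces "vvs"; step two turns that into "uur".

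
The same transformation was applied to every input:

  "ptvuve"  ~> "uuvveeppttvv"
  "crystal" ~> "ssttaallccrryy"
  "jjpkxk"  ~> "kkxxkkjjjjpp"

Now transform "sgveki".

Looking at the pairs, the operation is to move the first 3 characters to the end (rotate left by 3), then double every character.
Starting from "sgveki": after the first operation, "ekisgv"; after the second, "eekkiissggvv".

eekkiissggvv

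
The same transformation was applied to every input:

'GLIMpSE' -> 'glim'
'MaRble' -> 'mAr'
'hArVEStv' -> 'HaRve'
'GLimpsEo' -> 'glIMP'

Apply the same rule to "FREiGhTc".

Rule — flip the case of every letter, then delete the last 3 characters.
For "FREiGhTc", step one produces "freIgHtC"; step two turns that into "freIg".

freIg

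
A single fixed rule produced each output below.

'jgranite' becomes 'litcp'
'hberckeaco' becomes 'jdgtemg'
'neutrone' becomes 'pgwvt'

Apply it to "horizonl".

jqtkb

The pattern: delete the last 3 characters, then shift every letter 2 places forward in the alphabet (wrapping around).
"horizonl" → "horiz" → "jqtkb".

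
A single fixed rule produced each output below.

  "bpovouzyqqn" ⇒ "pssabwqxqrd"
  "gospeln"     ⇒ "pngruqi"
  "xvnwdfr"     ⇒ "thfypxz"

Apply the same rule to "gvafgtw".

yvihcxi

The rule is to shift every letter 2 places forward in the alphabet (wrapping around), then reverse the string.
Starting from "gvafgtw": after the first operation, "ixchivy"; after the second, "yvihcxi".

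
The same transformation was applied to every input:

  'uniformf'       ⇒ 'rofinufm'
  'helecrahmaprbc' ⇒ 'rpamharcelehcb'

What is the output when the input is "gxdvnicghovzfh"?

zvohgcinvdxghf

Looking at the pairs, the operation is to move the last 2 characters to the front (rotate right by 2), then reverse the string.
"gxdvnicghovzfh" → "zvohgcinvdxghf".
(Check on "helecrahmaprbc": → "bchelecrahmapr" → "rpamharcelehcb" ✓)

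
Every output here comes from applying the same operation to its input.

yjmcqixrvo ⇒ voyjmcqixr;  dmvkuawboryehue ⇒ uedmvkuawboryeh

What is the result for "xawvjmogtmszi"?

zixawvjmogtms

What's happening: move the last 2 characters to the front (rotate right by 2).
Applying that to "xawvjmogtmszi" gives "zixawvjmogtms".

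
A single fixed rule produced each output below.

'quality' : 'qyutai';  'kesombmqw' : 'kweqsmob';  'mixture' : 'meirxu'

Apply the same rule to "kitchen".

knieth

The transformation: take characters alternately from the front and the back (1st, last, 2nd, 2nd-last, ...), then delete the last character.
On "kitchen": the first step gives "kniethc", and the second then gives "knieth".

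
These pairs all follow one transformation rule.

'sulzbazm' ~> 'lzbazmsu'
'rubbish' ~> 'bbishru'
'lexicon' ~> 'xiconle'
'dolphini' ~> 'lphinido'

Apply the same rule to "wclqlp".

lqlpwc

The transformation: move the first 2 characters to the end (rotate left by 2).
Applying that to "wclqlp" gives "lqlpwc".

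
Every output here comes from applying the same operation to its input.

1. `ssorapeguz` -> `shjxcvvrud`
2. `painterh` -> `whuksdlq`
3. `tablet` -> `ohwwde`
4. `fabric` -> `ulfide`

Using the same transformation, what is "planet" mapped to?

qhwsod

In each case the input is transformed by: shift every letter 3 places forward in the alphabet (wrapping around), then swap the front and back halves of the string.
For "planet" the result is "qhwsod".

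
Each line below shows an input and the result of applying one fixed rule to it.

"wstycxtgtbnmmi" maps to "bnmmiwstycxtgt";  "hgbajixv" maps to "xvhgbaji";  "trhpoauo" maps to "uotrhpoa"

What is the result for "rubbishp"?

hprubbis

The pattern: swap the front and back halves of the string, then move the first 2 characters to the end (rotate left by 2).
On "rubbishp" that produces "hprubbis".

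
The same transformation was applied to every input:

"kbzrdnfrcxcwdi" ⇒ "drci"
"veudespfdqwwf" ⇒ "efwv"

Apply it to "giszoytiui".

oig

The transformation: move the first 2 characters to the end (rotate left by 2), then keep one character in every 3, starting at position 3 (positions 3rd, 6th, 9th, ...).
For "giszoytiui", step one produces "szoytiuigi"; step two turns that into "oig".
(Check on "veudespfdqwwf": → "udespfdqwwfve" → "efwv" ✓)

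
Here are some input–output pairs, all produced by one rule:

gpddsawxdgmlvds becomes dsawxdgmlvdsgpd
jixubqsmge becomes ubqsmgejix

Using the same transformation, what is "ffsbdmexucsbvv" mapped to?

bdmexucsbvvffs

The pattern: move the first 3 characters to the end (rotate left by 3).
On "ffsbdmexucsbvv" that produces "bdmexucsbvvffs".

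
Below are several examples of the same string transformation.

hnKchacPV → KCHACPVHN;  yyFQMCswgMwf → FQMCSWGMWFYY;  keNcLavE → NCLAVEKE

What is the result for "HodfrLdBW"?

Rule — move the first 2 characters to the end (rotate left by 2), then convert every letter to uppercase.
On "HodfrLdBW": the first step gives "dfrLdBWHo", and the second then gives "DFRLDBWHO".

DFRLDBWHO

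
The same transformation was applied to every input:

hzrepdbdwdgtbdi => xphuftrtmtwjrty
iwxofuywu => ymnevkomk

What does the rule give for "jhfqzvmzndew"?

The pattern: shift every letter 10 places backward in the alphabet (wrapping around).
"jhfqzvmzndew" → "zxvgplcpdtum".

zxvgplcpdtum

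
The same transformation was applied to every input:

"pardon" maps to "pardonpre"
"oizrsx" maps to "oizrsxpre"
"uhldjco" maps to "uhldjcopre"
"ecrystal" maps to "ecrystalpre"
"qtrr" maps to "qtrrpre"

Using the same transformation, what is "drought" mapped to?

The rule is to append "pre".
"drought" → "droughtpre".

droughtpre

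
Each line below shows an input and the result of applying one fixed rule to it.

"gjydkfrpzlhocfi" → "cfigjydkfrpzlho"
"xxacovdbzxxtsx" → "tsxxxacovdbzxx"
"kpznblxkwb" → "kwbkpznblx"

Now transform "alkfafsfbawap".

The rule is to move the last 3 characters to the front (rotate right by 3).
On "alkfafsfbawap" that produces "wapalkfafsfba".

wapalkfafsfba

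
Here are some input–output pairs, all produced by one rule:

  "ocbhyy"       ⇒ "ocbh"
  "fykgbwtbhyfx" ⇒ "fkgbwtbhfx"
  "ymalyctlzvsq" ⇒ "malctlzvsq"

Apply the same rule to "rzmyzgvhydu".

In each case the input is transformed by: remove every "y".
For "rzmyzgvhydu" the result is "rzmzgvhdu".

rzmzgvhdu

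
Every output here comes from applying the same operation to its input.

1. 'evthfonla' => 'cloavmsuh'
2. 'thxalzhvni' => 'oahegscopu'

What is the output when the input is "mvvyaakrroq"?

The pattern: shift every letter 7 places forward in the alphabet (wrapping around), then swap each adjacent pair of characters (1↔2, 3↔4, ...).
So "mvvyaakrroq" becomes "ctfchhyrvyx".

ctfchhyrvyx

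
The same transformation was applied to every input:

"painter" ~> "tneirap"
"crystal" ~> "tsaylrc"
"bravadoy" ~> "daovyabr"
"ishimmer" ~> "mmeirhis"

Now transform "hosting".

itnsgoh

Rule — move the last 3 characters to the front (rotate right by 3), then take characters alternately from the front and the back (1st, last, 2nd, 2nd-last, ...).
"hosting" → "itnsgoh".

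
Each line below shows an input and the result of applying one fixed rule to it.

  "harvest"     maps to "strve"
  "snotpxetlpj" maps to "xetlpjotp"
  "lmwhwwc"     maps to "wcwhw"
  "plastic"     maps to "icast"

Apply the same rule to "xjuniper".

Looking at the pairs, the operation is to delete the first 2 characters, then move the first 3 characters to the end (rotate left by 3).
For "xjuniper", step one produces "uniper"; step two turns that into "peruni".

peruni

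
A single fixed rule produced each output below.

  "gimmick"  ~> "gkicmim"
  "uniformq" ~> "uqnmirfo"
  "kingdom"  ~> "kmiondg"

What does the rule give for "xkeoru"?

The pattern: take characters alternately from the front and the back (1st, last, 2nd, 2nd-last, ...).
On "xkeoru" that produces "xukreo".

xukreo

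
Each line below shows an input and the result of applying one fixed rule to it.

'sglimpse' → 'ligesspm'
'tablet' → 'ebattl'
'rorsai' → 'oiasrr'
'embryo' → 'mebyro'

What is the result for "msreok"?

mkesro

Each output is the input with this applied: sort the characters into reverse alphabetical order, then swap the front and back halves of the string.
Applying both steps to "msreok": "sromke", then "mkesro".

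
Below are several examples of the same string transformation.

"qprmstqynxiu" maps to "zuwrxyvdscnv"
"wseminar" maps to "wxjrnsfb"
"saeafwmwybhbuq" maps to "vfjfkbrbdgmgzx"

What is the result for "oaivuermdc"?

What's happening: swap the first and last characters, then shift every letter 5 places forward in the alphabet (wrapping around).
"oaivuermdc" → "hfnazjwrit".

hfnazjwrit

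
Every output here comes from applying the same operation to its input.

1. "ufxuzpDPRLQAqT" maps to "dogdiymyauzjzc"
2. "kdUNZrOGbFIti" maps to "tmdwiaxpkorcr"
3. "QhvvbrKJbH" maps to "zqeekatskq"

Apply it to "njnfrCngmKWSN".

What's happening: shift every letter 9 places forward in the alphabet (wrapping around), then convert every letter to lowercase.
Doing the same to "njnfrCngmKWSN": "wswoalwpvtfbw".

wswoalwpvtfbw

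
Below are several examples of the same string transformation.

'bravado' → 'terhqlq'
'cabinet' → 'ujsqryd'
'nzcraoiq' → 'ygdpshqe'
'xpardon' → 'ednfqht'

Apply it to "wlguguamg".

cwmbwkwkq

The transformation: move the last 2 characters to the front (rotate right by 2), then shift every letter 10 places backward in the alphabet (wrapping around).
Working it through for "wlguguamg": intermediate "mgwlgugua", final "cwmbwkwkq".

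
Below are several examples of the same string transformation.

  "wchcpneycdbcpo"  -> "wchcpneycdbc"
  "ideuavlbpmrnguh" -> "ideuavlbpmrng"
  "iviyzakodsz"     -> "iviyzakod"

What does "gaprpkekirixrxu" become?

In each case the input is transformed by: delete the last 2 characters.
Applying that to "gaprpkekirixrxu" gives "gaprpkekirixr".

gaprpkekirixr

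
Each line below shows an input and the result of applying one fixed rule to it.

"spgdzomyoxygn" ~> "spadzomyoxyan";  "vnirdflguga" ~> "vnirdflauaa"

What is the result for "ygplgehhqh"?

The transformation: replace every "g" with "a".
For "ygplgehhqh" the result is "yaplaehhqh".

yaplaehhqh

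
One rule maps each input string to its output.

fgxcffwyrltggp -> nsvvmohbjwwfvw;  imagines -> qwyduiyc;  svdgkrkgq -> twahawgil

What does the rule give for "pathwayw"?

jxmqomfq

The transformation: move the first 2 characters to the end (rotate left by 2), then shift every letter 10 places backward in the alphabet (wrapping around).
Applying both steps to "pathwayw": "thwaywpa", then "jxmqomfq".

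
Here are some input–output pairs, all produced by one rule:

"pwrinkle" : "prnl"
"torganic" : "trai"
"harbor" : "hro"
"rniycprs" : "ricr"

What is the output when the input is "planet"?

The transformation: keep every other character starting from the first (positions 1st, 3rd, 5th, ...).
"planet" → "pae".

pae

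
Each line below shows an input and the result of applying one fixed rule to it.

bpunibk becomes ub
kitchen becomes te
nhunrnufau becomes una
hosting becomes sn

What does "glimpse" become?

The rule is to keep one character in every 3, starting at position 3 (positions 3rd, 6th, 9th, ...).
For "glimpse" the result is "is".

is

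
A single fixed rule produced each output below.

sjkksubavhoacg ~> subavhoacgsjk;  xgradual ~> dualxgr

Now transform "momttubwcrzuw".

Looking at the pairs, the operation is to move the first 3 characters to the end (rotate left by 3), then delete the first character.
For "momttubwcrzuw", step one produces "ttubwcrzuwmom"; step two turns that into "tubwcrzuwmom".
(Check on "sjkksubavhoacg": → "ksubavhoacgsjk" → "subavhoacgsjk" ✓)

tubwcrzuwmom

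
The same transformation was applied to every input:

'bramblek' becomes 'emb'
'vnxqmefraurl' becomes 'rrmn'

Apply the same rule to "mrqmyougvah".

In each case the input is transformed by: reverse the string, then keep one character in every 3, starting at position 2 (positions 2nd, 5th, 8th, ...).
"mrqmyougvah" → "havguoymqrm" → "aumm".

aumm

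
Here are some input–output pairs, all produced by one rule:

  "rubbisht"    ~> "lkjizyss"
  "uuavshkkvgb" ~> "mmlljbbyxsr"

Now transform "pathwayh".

pnkgyyrr

Looking at the pairs, the operation is to sort the characters into reverse alphabetical order, then shift every letter 9 places backward in the alphabet (wrapping around).
Applying both steps to "pathwayh": "ywtphhaa", then "pnkgyyrr".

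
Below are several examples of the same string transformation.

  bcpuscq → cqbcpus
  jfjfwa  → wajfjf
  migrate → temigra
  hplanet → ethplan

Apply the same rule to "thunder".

erthund

What's happening: move the last 2 characters to the front (rotate right by 2).
On "thunder" that produces "erthund".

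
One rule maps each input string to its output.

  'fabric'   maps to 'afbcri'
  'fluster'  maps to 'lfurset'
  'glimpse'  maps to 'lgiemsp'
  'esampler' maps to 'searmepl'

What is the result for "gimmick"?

igmkmci

In each case the input is transformed by: move the first character to the end, then take characters alternately from the front and the back (1st, last, 2nd, 2nd-last, ...).
Starting from "gimmick": after the first operation, "immickg"; after the second, "igmkmci".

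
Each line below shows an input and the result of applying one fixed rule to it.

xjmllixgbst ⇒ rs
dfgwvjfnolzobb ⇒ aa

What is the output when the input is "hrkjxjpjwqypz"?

oy

Rule — shift every letter 1 place backward in the alphabet (wrapping around), then keep only the last 2 characters.
On "hrkjxjpjwqypz": the first step gives "gqjiwioivpxoy", and the second then gives "oy".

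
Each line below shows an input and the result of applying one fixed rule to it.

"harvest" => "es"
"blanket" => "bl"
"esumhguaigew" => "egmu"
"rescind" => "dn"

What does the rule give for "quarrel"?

er

In each case the input is transformed by: sort the characters into alphabetical order, then keep one character in every 3, starting at position 2 (positions 2nd, 5th, 8th, ...).
"quarrel" → "aelqrru" → "er".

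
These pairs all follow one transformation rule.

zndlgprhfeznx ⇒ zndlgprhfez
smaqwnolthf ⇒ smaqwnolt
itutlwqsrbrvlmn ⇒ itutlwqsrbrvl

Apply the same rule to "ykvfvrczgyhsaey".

The rule is to delete the last 2 characters.
On "ykvfvrczgyhsaey" that produces "ykvfvrczgyhsa".

ykvfvrczgyhsa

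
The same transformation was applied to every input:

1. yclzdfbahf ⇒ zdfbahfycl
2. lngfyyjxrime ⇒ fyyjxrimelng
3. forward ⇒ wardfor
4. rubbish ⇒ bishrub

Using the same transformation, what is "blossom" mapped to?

The rule is to move the first 3 characters to the end (rotate left by 3).
Doing the same to "blossom": "ssomblo".

ssomblo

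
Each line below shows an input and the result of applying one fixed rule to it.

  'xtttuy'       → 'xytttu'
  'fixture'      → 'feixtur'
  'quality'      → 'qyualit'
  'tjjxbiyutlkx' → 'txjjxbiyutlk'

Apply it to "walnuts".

wsalnut

What's happening: swap the first and last characters, then move the last character to the front.
Working it through for "walnuts": intermediate "salnutw", final "wsalnut".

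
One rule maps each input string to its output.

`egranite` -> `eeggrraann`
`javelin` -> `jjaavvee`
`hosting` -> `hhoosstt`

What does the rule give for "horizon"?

hhoorrii

What's happening: delete the last 3 characters, then double every character.
Doing the same to "horizon": "hhoorrii".
(Check on "egranite": → "egran" → "eeggrraann" ✓)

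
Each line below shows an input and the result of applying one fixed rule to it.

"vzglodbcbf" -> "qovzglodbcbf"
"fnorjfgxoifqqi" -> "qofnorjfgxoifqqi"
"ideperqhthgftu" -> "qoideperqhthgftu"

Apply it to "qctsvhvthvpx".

Rule — prepend "qo".
"qctsvhvthvpx" → "qoqctsvhvthvpx".

qoqctsvhvthvpx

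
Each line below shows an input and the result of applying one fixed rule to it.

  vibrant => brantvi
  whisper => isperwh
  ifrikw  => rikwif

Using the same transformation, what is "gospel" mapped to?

spelgo

In each case the input is transformed by: move the first 2 characters to the end (rotate left by 2).
So "gospel" becomes "spelgo".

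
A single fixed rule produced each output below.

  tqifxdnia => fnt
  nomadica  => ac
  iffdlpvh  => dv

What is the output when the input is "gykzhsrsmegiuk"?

Rule — move the first character to the end, then keep one character in every 3, starting at position 3 (positions 3rd, 6th, 9th, ...).
"gykzhsrsmegiuk" → "ykzhsrsmegiukg" → "zreu".

zreu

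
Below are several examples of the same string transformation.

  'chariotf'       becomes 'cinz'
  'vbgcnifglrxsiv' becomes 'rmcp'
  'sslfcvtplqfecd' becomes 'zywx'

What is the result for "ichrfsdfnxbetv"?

vynp

The transformation: shift every letter 6 places backward in the alphabet (wrapping around), then keep only the last 4 characters.
For "ichrfsdfnxbetv" the result is "vynp".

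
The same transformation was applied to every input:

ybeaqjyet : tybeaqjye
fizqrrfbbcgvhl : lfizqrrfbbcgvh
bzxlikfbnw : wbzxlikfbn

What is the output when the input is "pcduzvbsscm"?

mpcduzvbssc

Rule — move the last character to the front.
Doing the same to "pcduzvbsscm": "mpcduzvbssc".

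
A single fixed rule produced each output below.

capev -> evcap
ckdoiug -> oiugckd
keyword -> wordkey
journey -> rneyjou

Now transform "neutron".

The transformation: move the first 3 characters to the end (rotate left by 3).
"neutron" → "tronneu".

tronneu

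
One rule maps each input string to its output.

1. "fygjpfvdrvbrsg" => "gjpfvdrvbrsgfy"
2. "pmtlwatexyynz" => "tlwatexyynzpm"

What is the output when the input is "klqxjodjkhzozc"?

The pattern: move the first 2 characters to the end (rotate left by 2).
So "klqxjodjkhzozc" becomes "qxjodjkhzozckl".

qxjodjkhzozckl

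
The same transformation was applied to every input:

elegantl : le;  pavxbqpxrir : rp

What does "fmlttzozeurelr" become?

Rule — move the first character to the end, then keep only the last 2 characters.
Starting from "fmlttzozeurelr": after the first operation, "mlttzozeurelrf"; after the second, "rf".

rf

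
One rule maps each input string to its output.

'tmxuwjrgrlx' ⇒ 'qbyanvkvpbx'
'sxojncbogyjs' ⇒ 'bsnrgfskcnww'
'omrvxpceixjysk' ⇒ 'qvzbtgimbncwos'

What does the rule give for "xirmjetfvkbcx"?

mvqnixjzofgbb

The pattern: move the first character to the end, then shift every letter 4 places forward in the alphabet (wrapping around).
On "xirmjetfvkbcx": the first step gives "irmjetfvkbcxx", and the second then gives "mvqnixjzofgbb".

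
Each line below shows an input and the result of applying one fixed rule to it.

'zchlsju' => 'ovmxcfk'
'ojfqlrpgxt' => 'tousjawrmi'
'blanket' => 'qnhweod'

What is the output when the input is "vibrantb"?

Rule — shift every letter 3 places forward in the alphabet (wrapping around), then move the first 3 characters to the end (rotate left by 3).
Doing the same to "vibrantb": "udqweyle".

udqweyle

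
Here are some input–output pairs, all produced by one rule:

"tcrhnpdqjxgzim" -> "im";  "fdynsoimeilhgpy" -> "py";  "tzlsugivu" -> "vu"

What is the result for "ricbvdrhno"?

The pattern: keep only the last 2 characters.
On "ricbvdrhno" that produces "no".

no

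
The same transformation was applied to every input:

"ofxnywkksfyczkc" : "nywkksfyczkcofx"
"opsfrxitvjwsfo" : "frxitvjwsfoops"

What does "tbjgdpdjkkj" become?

gdpdjkkjtbj

What's happening: move the first 3 characters to the end (rotate left by 3).
For "tbjgdpdjkkj" the result is "gdpdjkkjtbj".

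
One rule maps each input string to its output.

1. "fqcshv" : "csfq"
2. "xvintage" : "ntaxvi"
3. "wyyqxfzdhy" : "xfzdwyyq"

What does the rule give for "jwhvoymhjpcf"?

Rule — delete the last 2 characters, then swap the front and back halves of the string.
Applying that to "jwhvoymhjpcf" gives "ymhjpjwhvo".

ymhjpjwhvo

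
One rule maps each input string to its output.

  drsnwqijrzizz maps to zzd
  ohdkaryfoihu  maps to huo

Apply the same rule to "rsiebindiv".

ivr

Looking at the pairs, the operation is to move the first character to the end, then keep only the last 3 characters.
So "rsiebindiv" becomes "ivr".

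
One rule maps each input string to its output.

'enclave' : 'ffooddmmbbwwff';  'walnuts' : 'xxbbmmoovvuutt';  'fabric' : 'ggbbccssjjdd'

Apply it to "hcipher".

In each case the input is transformed by: shift every letter 1 place forward in the alphabet (wrapping around), then double every character.
On "hcipher": the first step gives "idjqifs", and the second then gives "iiddjjqqiiffss".
(Check on "enclave": → "fodmbwf" → "ffooddmmbbwwff" ✓)

iiddjjqqiiffss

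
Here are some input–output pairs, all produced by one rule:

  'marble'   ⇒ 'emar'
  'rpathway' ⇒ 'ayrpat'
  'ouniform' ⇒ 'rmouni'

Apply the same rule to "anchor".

ranc

The rule is to swap the front and back halves of the string, then delete the first 2 characters.
Starting from "anchor": after the first operation, "horanc"; after the second, "ranc".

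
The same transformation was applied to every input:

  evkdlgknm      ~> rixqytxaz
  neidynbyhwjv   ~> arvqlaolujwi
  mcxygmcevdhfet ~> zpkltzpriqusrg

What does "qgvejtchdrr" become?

dtirwgpuqee

The pattern: shift every letter 13 places forward in the alphabet (wrapping around) — i.e. ROT13.
So "qgvejtchdrr" becomes "dtirwgpuqee".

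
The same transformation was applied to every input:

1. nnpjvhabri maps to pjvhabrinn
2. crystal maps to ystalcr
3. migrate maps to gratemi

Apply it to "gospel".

spelgo

The rule is to move the first 2 characters to the end (rotate left by 2).
"gospel" → "spelgo".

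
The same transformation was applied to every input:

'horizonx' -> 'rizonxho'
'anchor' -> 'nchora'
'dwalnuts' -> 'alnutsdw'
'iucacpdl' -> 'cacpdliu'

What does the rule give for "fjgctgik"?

The rule is to swap the front and back halves of the string, then move the last 2 characters to the front (rotate right by 2).
Applying that to "fjgctgik" gives "gctgikfj".

gctgikfj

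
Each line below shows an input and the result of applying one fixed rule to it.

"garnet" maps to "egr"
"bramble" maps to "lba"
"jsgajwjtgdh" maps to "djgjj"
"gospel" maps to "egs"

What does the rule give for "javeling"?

njvl

Each output is the input with this applied: move the last 3 characters to the front (rotate right by 3), then keep every other character starting from the second (positions 2nd, 4th, 6th, ...).
On "javeling" that produces "njvl".
(Check on "jsgajwjtgdh": → "gdhjsgajwjt" → "djgjj" ✓)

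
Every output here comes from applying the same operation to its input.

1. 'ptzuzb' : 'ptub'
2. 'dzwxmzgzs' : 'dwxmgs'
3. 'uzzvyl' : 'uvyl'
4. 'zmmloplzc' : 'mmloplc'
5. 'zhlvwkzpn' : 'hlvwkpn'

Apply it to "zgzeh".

geh

In each case the input is transformed by: remove every "z".
Doing the same to "zgzeh": "geh".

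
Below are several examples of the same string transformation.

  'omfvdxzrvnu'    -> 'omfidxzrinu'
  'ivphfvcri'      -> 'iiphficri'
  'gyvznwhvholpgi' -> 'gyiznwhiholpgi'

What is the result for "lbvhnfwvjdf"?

lbihnfwijdf

Rule — replace every "v" with "i".
"lbvhnfwvjdf" → "lbihnfwijdf".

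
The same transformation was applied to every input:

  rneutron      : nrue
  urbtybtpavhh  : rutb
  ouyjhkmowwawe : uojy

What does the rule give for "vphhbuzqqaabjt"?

Each output is the input with this applied: swap each adjacent pair of characters (1↔2, 3↔4, ...), then keep only the first 4 characters.
Starting from "vphhbuzqqaabjt": after the first operation, "pvhhubqzaqbatj"; after the second, "pvhh".

pvhh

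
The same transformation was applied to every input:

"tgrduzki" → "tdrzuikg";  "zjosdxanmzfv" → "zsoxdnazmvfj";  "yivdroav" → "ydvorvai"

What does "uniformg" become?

Looking at the pairs, the operation is to swap each adjacent pair of characters (1↔2, 3↔4, ...), then move the first character to the end.
Starting from "uniformg": after the first operation, "nufirogm"; after the second, "ufirogmn".

ufirogmn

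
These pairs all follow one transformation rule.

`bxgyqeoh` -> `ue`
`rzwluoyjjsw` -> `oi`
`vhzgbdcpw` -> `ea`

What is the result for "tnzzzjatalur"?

io

What's happening: shift every letter 3 places backward in the alphabet (wrapping around), then keep only the vowels.
"tnzzzjatalur" → "io".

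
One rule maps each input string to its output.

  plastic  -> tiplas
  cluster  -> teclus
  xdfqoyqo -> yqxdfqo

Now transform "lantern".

What's happening: delete the last character, then move the last 2 characters to the front (rotate right by 2).
Applying both steps to "lantern": "lanter", then "erlant".
(Check on "cluster": → "cluste" → "teclus" ✓)

erlant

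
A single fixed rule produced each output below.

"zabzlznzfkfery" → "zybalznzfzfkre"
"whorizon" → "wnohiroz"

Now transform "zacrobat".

ztcaorab

In each case the input is transformed by: move the last character to the front, then swap each adjacent pair of characters (1↔2, 3↔4, ...).
Starting from "zacrobat": after the first operation, "tzacroba"; after the second, "ztcaorab".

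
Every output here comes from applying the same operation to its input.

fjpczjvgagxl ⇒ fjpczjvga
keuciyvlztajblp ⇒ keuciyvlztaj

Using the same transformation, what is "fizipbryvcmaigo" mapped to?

Looking at the pairs, the operation is to delete the last 3 characters.
Doing the same to "fizipbryvcmaigo": "fizipbryvcma".

fizipbryvcma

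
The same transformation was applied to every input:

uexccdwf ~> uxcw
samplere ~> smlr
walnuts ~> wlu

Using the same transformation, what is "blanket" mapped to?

The transformation: move the last character to the front, then keep every other character starting from the second (positions 2nd, 4th, 6th, ...).
For "blanket", step one produces "tblanke"; step two turns that into "bak".
(Check on "walnuts": → "swalnut" → "wlu" ✓)

bak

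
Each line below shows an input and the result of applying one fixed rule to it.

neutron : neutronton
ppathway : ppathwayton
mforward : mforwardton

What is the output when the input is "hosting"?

hostington

The transformation: append "ton".
Doing the same to "hosting": "hostington".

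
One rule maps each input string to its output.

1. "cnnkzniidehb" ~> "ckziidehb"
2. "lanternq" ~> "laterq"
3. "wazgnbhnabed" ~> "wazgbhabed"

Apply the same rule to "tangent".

In each case the input is transformed by: remove every "n".
On "tangent" that produces "taget".

taget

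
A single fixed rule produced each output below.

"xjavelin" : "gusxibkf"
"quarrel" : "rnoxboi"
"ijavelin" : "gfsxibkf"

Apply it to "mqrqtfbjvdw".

The pattern: swap each adjacent pair of characters (1↔2, 3↔4, ...), then shift every letter 3 places backward in the alphabet (wrapping around).
Working it through for "mqrqtfbjvdw": intermediate "qmqrftjbdvw", final "njnocqgyast".

njnocqgyast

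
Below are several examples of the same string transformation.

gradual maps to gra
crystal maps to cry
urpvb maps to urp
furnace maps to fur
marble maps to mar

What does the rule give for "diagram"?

dia

The rule is to keep only the first 3 characters.
On "diagram" that produces "dia".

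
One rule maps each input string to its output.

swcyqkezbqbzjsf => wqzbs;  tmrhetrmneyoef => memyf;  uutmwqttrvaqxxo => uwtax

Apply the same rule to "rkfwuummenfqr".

The transformation: keep one character in every 3, starting at position 2 (positions 2nd, 5th, 8th, ...).
For "rkfwuummenfqr" the result is "kumf".

kumf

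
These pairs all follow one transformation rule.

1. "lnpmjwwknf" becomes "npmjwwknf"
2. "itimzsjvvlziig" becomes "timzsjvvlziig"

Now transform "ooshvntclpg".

The rule is to delete the first character.
"ooshvntclpg" → "oshvntclpg".

oshvntclpg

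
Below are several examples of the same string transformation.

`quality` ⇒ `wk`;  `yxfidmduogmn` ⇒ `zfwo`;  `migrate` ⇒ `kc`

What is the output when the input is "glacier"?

nk

The rule is to shift every letter 2 places forward in the alphabet (wrapping around), then keep one character in every 3, starting at position 2 (positions 2nd, 5th, 8th, ...).
On "glacier": the first step gives "incekgt", and the second then gives "nk".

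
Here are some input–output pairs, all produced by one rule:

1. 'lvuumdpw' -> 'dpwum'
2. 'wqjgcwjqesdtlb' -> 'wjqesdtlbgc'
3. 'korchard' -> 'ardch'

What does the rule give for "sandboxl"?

oxldb

The transformation: delete the first 3 characters, then move the first 2 characters to the end (rotate left by 2).
Applying both steps to "sandboxl": "dboxl", then "oxldb".
(Check on "korchard": → "chard" → "ardch" ✓)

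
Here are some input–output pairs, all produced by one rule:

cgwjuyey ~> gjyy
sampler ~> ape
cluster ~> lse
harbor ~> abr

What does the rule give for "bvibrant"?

vbat

The transformation: keep every other character starting from the second (positions 2nd, 4th, 6th, ...).
So "bvibrant" becomes "vbat".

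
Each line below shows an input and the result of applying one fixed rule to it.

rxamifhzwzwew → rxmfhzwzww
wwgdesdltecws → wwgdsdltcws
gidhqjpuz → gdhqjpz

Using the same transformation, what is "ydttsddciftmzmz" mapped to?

Each output is the input with this applied: remove every vowel.
"ydttsddciftmzmz" → "ydttsddcftmzmz".

ydttsddcftmzmz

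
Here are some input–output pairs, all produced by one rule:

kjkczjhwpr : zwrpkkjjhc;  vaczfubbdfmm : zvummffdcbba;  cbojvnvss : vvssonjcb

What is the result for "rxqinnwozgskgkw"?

zxwwsrqonnkkigg

In each case the input is transformed by: sort the characters into reverse alphabetical order.
Doing the same to "rxqinnwozgskgkw": "zxwwsrqonnkkigg".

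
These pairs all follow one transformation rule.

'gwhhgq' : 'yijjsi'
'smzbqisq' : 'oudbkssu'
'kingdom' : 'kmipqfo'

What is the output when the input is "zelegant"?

The transformation: swap each adjacent pair of characters (1↔2, 3↔4, ...), then shift every letter 2 places forward in the alphabet (wrapping around).
For "zelegant", step one produces "ezelagtn"; step two turns that into "gbgncivp".
(Check on "gwhhgq": → "wghhqg" → "yijjsi" ✓)

gbgncivp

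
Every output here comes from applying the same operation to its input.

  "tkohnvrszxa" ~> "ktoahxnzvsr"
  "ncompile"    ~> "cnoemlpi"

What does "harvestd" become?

The transformation: move the first character to the end, then take characters alternately from the front and the back (1st, last, 2nd, 2nd-last, ...).
Applying that to "harvestd" gives "ahrdvtes".

ahrdvtes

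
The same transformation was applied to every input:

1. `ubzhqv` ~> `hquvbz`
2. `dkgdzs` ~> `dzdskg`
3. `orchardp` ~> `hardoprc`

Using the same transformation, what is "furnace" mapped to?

nacfeur

Each output is the input with this applied: swap the first and last characters, then move the first 3 characters to the end (rotate left by 3).
Applying both steps to "furnace": "eurnacf", then "nacfeur".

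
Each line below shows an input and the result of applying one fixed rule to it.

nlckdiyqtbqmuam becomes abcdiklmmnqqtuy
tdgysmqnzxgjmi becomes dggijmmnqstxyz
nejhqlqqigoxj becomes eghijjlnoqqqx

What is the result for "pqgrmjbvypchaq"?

abcghjmppqqrvy

Rule — sort the characters into alphabetical order.
"pqgrmjbvypchaq" → "abcghjmppqqrvy".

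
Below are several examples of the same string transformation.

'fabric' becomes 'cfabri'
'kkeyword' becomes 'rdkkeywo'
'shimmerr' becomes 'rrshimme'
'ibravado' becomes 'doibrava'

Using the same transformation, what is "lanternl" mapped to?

The rule is to swap the front and back halves of the string, then move the first 2 characters to the end (rotate left by 2).
Working it through for "lanternl": intermediate "ernllant", final "nllanter".

nllanter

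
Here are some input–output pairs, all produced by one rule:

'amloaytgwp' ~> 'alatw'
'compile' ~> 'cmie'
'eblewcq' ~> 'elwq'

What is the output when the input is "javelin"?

The transformation: keep every other character starting from the first (positions 1st, 3rd, 5th, ...).
On "javelin" that produces "jvln".

jvln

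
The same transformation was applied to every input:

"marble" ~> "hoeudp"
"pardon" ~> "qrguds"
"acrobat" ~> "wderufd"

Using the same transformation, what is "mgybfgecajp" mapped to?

Rule — reverse the string, then shift every letter 3 places forward in the alphabet (wrapping around).
For "mgybfgecajp", step one produces "pjacegfbygm"; step two turns that into "smdfhjiebjp".

smdfhjiebjp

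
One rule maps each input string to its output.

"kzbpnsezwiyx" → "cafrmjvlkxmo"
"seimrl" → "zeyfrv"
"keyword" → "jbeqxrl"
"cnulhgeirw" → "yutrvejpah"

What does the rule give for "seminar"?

vanefrz

The pattern: move the first 3 characters to the end (rotate left by 3), then shift every letter 13 places forward in the alphabet (wrapping around) — i.e. ROT13.
Doing the same to "seminar": "vanefrz".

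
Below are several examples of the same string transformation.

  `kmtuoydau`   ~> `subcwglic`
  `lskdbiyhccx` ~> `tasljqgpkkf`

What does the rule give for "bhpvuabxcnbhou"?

jpxdcijfkvjpwc

The rule is to shift every letter 8 places forward in the alphabet (wrapping around).
On "bhpvuabxcnbhou" that produces "jpxdcijfkvjpwc".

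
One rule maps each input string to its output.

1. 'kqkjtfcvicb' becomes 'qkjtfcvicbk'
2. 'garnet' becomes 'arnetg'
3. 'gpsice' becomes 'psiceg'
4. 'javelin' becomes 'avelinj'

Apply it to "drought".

roughtd

What's happening: move the first character to the end.
"drought" → "roughtd".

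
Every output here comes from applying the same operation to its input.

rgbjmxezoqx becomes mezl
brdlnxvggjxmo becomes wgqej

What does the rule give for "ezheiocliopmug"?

zzxjp

Looking at the pairs, the operation is to shift every letter 5 places backward in the alphabet (wrapping around), then keep one character in every 3, starting at position 1 (positions 1st, 4th, 7th, ...).
Doing the same to "ezheiocliopmug": "zzxjp".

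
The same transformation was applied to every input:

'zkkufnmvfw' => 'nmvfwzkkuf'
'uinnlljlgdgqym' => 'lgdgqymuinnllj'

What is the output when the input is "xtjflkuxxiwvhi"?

xxiwvhixtjflku

In each case the input is transformed by: swap the front and back halves of the string.
"xtjflkuxxiwvhi" → "xxiwvhixtjflku".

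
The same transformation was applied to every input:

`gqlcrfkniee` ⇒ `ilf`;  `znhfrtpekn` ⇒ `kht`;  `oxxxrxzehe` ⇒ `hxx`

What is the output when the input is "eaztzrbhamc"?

azr

Looking at the pairs, the operation is to keep one character in every 3, starting at position 3 (positions 3rd, 6th, 9th, ...), then move the last character to the front.
Applying both steps to "eaztzrbhamc": "zra", then "azr".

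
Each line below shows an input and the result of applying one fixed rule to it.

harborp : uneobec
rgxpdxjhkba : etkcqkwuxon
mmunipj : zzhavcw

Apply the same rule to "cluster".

The pattern: shift every letter 13 places forward in the alphabet (wrapping around) — i.e. ROT13.
Applying that to "cluster" gives "pyhfgre".

pyhfgre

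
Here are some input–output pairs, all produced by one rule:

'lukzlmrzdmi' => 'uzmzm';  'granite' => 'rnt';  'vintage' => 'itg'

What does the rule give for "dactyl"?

atl

What's happening: keep every other character starting from the second (positions 2nd, 4th, 6th, ...).
"dactyl" → "atl".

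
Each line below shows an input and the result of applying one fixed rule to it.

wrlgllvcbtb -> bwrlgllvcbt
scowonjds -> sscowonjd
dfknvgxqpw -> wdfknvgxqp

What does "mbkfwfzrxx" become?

xmbkfwfzrx

In each case the input is transformed by: move the last character to the front.
On "mbkfwfzrxx" that produces "xmbkfwfzrx".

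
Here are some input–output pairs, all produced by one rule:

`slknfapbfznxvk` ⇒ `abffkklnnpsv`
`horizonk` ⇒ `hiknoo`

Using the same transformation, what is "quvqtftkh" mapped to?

The transformation: sort the characters into alphabetical order, then delete the last 2 characters.
On "quvqtftkh": the first step gives "fhkqqttuv", and the second then gives "fhkqqtt".

fhkqqtt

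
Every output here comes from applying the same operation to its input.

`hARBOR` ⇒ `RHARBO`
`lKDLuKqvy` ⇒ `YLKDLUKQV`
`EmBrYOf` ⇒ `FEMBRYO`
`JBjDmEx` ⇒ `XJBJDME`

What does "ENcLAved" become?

DENCLAVE

The transformation: move the last character to the front, then convert every letter to uppercase.
On "ENcLAved": the first step gives "dENcLAve", and the second then gives "DENCLAVE".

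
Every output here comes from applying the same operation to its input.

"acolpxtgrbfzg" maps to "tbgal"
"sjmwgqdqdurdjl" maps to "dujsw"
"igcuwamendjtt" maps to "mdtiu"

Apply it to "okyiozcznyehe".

The transformation: keep one character in every 3, starting at position 1 (positions 1st, 4th, 7th, ...), then move the last 3 characters to the front (rotate right by 3).
Applying both steps to "okyiozcznyehe": "oicye", then "cyeoi".

cyeoi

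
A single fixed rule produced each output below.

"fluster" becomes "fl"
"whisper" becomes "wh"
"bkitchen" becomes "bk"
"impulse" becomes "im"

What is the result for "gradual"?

gr

The pattern: keep only the first 2 characters.
Doing the same to "gradual": "gr".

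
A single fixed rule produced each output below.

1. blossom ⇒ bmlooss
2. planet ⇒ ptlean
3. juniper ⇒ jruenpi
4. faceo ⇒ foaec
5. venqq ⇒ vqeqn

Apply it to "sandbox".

sxaonbd

Rule — take characters alternately from the front and the back (1st, last, 2nd, 2nd-last, ...).
On "sandbox" that produces "sxaonbd".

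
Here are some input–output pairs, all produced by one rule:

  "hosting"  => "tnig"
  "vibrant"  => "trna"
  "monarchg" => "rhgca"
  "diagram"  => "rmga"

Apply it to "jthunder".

Looking at the pairs, the operation is to delete the first 3 characters, then sort the characters into reverse alphabetical order.
"jthunder" → "under" → "urned".

urned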